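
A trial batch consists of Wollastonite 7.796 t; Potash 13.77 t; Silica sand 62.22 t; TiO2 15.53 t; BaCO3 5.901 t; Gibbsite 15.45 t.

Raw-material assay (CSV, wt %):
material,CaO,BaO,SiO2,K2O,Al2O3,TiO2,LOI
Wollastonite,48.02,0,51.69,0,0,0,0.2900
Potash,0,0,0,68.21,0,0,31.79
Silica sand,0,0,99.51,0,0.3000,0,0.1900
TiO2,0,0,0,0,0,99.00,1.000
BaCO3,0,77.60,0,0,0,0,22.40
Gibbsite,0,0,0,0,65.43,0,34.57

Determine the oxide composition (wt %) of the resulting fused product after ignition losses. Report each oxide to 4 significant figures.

All internal work carries exact precision at each step. Values along the way are displayed (rounded to 4 significant digits) in the working — exactly one rounding is applied to each reported figure; derived quantities (the yield, six oxide percentages, totals, net glass mass, LOI) are carried in full float precision using the weight values on 109.3 t of glass, as given in question or answer.
Delivered oxide masses:
  CaO: 7.796·0.4802 = 3.744 t
  BaO: 5.901·0.7760 = 4.579 t
  SiO2: 7.796·0.5169 + 62.22·0.9951 = 65.94 t
  K2O: 13.77·0.6821 = 9.393 t
  Al2O3: 62.22·0.003000 + 15.45·0.6543 = 10.30 t
  TiO2: 15.53·0.9900 = 15.37 t
LOI: 7.796·0.002900 + 13.77·0.3179 + 62.22·0.001900 + 15.53·0.01000 + 5.901·0.2240 + 15.45·0.3457 = 11.34 t
Glass mass = batch − LOI = 120.7 − 11.34 = 109.3 t (= Σ oxide masses)
wt % = oxide mass / glass mass × 100

Glass mass = 109.3 t (batch 120.7 − LOI 11.34).
Composition: CaO 3.424%, BaO 4.188%, SiO2 60.32%, K2O 8.591%, Al2O3 9.417%, TiO2 14.06%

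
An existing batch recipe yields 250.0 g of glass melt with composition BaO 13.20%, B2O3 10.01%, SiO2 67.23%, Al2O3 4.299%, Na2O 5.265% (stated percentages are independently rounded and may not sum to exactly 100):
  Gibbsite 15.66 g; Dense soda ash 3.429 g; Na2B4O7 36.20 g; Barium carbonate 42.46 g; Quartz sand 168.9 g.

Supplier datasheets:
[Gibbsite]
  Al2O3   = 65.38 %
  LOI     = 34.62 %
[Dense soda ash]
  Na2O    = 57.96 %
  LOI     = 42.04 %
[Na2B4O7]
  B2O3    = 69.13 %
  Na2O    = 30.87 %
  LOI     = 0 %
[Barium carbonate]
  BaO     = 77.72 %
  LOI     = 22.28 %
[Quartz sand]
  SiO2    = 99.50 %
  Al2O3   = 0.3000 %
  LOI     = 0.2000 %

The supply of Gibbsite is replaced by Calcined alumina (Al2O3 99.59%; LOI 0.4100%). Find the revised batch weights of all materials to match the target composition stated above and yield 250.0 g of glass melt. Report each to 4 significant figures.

Revised batch per 250.0 g glass melt:
  Calcined alumina: 10.28 g
  Dense soda ash: 3.429 g
  Na2B4O7: 36.20 g
  Barium carbonate: 42.46 g
  Quartz sand: 168.9 g
Total batch = 261.3 g; LOI loss = 11.28 g

The working math runs at full precision at every stage; values along the way are shown, rounded to 4 significant figures, at each printed step; a single rounding yields every reported value — all derived quantities, which include yield, LOI, totals, net glass mass, five oxide percentages, are carried in exact precision, precisely as stated by either problem or answer, from the weighed amounts for 250.0 g of glass.
Oxide mass targets, per 250.0 g glass melt:
  BaO: 13.20% × 250.0 = 33.00 g
  B2O3: 10.01% × 250.0 = 25.02 g
  SiO2: 67.23% × 250.0 = 168.1 g
  Al2O3: 4.299% × 250.0 = 10.75 g
  Na2O: 5.265% × 250.0 = 13.16 g
Balance tally, oxide-wise, with the batch weights as given, at the basis given (sums match the target masses once rounding is allowed for):
  BaO: 42.46·0.7772 = 33.00 g (target 33.00 g)
  B2O3: 36.20·0.6913 = 25.03 g (target 25.02 g)
  SiO2: 168.9·0.9950 = 168.1 g (target 168.1 g)
  Al2O3: 10.28·0.9959 + 168.9·0.003000 = 10.74 g (target 10.75 g)
  Na2O: 3.429·0.5796 + 36.20·0.3087 = 13.16 g (target 13.16 g)
Auditing the glass mass value: the batch minus its LOI: 250.0 g (targets for the oxides total 250.0 g; stated basis 250.0 g — any gap is answer rounding).
Batch grand total — Σ batch = 261.3 g; ignition loss, Σ(batch × LOI) = 11.28 g; yield = glass ÷ total batch = 95.68%.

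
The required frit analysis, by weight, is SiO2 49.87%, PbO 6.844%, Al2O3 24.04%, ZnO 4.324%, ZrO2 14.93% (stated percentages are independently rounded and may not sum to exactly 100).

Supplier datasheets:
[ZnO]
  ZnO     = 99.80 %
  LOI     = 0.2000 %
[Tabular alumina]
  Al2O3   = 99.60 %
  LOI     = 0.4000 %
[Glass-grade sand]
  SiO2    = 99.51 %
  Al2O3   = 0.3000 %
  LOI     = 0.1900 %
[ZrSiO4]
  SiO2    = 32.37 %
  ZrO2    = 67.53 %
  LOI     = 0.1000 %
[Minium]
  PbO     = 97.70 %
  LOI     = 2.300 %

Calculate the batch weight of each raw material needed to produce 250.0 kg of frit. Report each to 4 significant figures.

Batch per 250.0 kg frit:
  ZnO: 10.83 kg
  Tabular alumina: 60.02 kg
  Glass-grade sand: 107.3 kg
  ZrSiO4: 55.27 kg
  Minium: 17.51 kg
Total batch = 250.9 kg; LOI loss = 0.9236 kg; yield = 99.63%

The working math carries full precision all the way through; the intermediate values are displayed rounded to 4 significant digits between the steps. Exactly one rounding lands on every reported result. All derived quantities (the yield, LOI, glass mass, five oxide percentages, totals) are re-derived starting from the weights for 250.0 kg of glass at full precision, exactly as printed in the problem or the answer.
Oxide mass targets, per 250.0 kg frit:
  SiO2: 49.87% × 250.0 = 124.7 kg
  PbO: 6.844% × 250.0 = 17.11 kg
  Al2O3: 24.04% × 250.0 = 60.10 kg
  ZnO: 4.324% × 250.0 = 10.81 kg
  ZrO2: 14.93% × 250.0 = 37.33 kg
Verifying the oxide balance applying the batch weights above, per the basis as stated (delivered sums recover each target net of answer rounding effects):
  SiO2: 107.3·0.9951 + 55.27·0.3237 = 124.7 kg (target 124.7 kg)
  PbO: 17.51·0.9770 = 17.11 kg (target 17.11 kg)
  Al2O3: 60.02·0.9960 + 107.3·0.003000 = 60.10 kg (target 60.10 kg)
  ZnO: 10.83·0.9980 = 10.81 kg (target 10.81 kg)
  ZrO2: 55.27·0.6753 = 37.32 kg (target 37.33 kg)
Glass mass check: whole batch net of LOI = 250.0 kg (targets for the oxides total 250.0 kg; the stated basis being 250.0 kg — gaps are rounding artifacts).
Batch total: Σ batch = 250.9 kg; ignition loss, Σ(batch × LOI) = 0.9236 kg; the yield ratio, glass ÷ batch: 99.63%.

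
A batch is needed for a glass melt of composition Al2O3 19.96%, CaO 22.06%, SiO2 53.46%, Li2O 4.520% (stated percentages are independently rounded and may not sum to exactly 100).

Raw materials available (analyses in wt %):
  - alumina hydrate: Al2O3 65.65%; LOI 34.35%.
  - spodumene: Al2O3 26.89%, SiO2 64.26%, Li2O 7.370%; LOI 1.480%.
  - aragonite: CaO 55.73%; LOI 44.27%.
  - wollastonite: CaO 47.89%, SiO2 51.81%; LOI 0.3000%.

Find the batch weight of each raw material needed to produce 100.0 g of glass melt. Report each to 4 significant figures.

Intermediates are displayed rounded to four significant figures in the printout. The working math runs at full precision at each step — each reported value takes just one rounding. Derived quantities (LOI, net glass mass, the totals, the four compositions, the yield) are re-derived from the weighed amounts for 100.0 g of glass in full precision, as written in the problem or answer text.
Oxide mass targets, per 100.0 g glass melt:
  Al2O3: 19.96% × 100.0 = 19.96 g
  CaO: 22.06% × 100.0 = 22.06 g
  SiO2: 53.46% × 100.0 = 53.46 g
  Li2O: 4.520% × 100.0 = 4.520 g
Oxide-by-oxide audit on the weights just shown, per the basis as stated (each sum matches its target mass net of answer rounding effects):
  Al2O3: 5.283·0.6565 + 61.33·0.2689 = 19.96 g (target 19.96 g)
  CaO: 16.28·0.5573 + 27.12·0.4789 = 22.06 g (target 22.06 g)
  SiO2: 61.33·0.6426 + 27.12·0.5181 = 53.46 g (target 53.46 g)
  Li2O: 61.33·0.07370 = 4.520 g (target 4.520 g)
Consistency of the glass mass: whole batch net of LOI = 100.0 g (targets for the oxides total 100.0 g; basis as stated: 100.0 g — deltas are rounding alone).
Total batch = Σ batch = 110.0 g; LOI removed, Σ of batch·LOI: 10.01 g; as yield: glass ÷ batch → 90.90%.

Batch per 100.0 g glass melt:
  alumina hydrate: 5.283 g
  spodumene: 61.33 g
  aragonite: 16.28 g
  wollastonite: 27.12 g
Total batch = 110.0 g; LOI loss = 10.01 g; yield = 90.90%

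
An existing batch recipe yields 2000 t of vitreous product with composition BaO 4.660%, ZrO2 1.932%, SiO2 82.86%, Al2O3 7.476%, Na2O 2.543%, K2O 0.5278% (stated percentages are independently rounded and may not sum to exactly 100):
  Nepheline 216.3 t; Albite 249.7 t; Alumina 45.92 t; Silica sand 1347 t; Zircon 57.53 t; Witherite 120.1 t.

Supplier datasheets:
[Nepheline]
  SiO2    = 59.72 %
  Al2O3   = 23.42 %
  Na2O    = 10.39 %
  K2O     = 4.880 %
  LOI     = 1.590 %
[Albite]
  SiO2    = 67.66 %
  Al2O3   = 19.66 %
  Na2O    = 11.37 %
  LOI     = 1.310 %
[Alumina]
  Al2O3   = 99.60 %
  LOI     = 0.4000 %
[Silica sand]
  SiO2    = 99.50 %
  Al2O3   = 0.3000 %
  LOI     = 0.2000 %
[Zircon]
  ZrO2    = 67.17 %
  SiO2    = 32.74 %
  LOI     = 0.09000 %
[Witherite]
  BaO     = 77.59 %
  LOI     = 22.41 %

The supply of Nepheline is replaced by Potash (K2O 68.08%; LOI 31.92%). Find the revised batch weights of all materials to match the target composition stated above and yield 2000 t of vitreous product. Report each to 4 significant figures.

All internal work maintains full precision at each step. Working values are shown rounded to 4 significant digits across the worked steps. Each reported result is rounded just once — derived quantities (net glass mass, six oxide percentages, ignition loss, yield, totals) are carried in full precision using the weight values for 2000 t of glass exactly as printed in the question or the answer.
Per-oxide target masses for 2000 t vitreous product:
  BaO: 4.660% × 2000 = 93.20 t
  ZrO2: 1.932% × 2000 = 38.64 t
  SiO2: 82.86% × 2000 = 1657 t
  Al2O3: 7.476% × 2000 = 149.5 t
  Na2O: 2.543% × 2000 = 50.86 t
  K2O: 0.5278% × 2000 = 10.56 t
Mass-balance tally per oxide per the reported batch figures, under the basis named above (each sum matches its target mass inside rounding margins):
  BaO: 120.1·0.7759 = 93.19 t (target 93.20 t)
  ZrO2: 57.53·0.6717 = 38.64 t (target 38.64 t)
  SiO2: 447.3·0.6766 + 1342·0.9950 + 57.53·0.3274 = 1657 t (target 1657 t)
  Al2O3: 447.3·0.1966 + 57.78·0.9960 + 1342·0.003000 = 149.5 t (target 149.5 t)
  Na2O: 447.3·0.1137 = 50.86 t (target 50.86 t)
  K2O: 15.51·0.6808 = 10.56 t (target 10.56 t)
Glass-mass bookkeeping: whole batch net of LOI = 2000 t (the Σ of target masses is 2000 t; the stated basis being 2000 t — deltas are rounding alone).
Total batch = Σ batch = 2040 t; the LOI term Σ batch·LOI equals 40.69 t; the yield ratio, glass ÷ batch: 98.01%.

Revised batch per 2000 t vitreous product:
  Potash: 15.51 t
  Albite: 447.3 t
  Alumina: 57.78 t
  Silica sand: 1342 t
  Zircon: 57.53 t
  Witherite: 120.1 t
Total batch = 2040 t; LOI loss = 40.69 t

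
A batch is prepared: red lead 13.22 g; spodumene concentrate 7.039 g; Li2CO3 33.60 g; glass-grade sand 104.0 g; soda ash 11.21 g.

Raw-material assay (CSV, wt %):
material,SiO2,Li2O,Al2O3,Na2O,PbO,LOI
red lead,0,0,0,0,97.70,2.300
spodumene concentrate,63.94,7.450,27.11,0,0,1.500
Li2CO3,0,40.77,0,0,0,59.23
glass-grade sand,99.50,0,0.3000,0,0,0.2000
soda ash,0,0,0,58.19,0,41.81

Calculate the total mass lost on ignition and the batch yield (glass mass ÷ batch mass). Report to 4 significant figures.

Every computation runs at full float precision at every stage. The intermediate values are displayed rounded to four significant digits on the page; a single rounding yields each reported figure — all derived quantities (glass mass, totals, yield, the five compositions, LOI) are re-derived using the weight values at 143.9 g of glass at exact precision as set out in question or answer.
Material-by-material LOI:
  red lead: 13.22 × 0.02300 = 0.3041 g
  spodumene concentrate: 7.039 × 0.01500 = 0.1056 g
  Li2CO3: 33.60 × 0.5923 = 19.90 g
  glass-grade sand: 104.0 × 0.002000 = 0.2080 g
  soda ash: 11.21 × 0.4181 = 4.687 g
Total LOI = 25.21 g
Glass = batch − LOI = 169.1 − 25.21 = 143.9 g

LOI loss = 25.21 g; glass = 143.9 g; yield = 85.09%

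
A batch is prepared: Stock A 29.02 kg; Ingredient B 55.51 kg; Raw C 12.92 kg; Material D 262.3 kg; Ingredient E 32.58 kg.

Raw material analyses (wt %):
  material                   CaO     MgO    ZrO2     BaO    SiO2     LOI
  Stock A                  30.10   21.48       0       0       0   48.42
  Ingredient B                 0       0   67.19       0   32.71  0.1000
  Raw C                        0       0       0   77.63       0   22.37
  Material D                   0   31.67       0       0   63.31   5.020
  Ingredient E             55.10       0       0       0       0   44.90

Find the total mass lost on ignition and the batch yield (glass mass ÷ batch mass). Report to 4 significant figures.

All internal work maintains full precision at all times — working values appear (rounded to 4 significant digits) in the working. Each reported result undergoes a single rounding; the derived quantities (yield, totals, the five compositions, ignition loss, net glass mass) are recomputed in full float precision starting from the weights at 347.5 kg of glass precisely as stated by either problem or answer.
Loss on ignition, line by line:
  Stock A: 29.02 × 0.4842 = 14.05 kg
  Ingredient B: 55.51 × 0.001000 = 0.05551 kg
  Raw C: 12.92 × 0.2237 = 2.890 kg
  Material D: 262.3 × 0.05020 = 13.17 kg
  Ingredient E: 32.58 × 0.4490 = 14.63 kg
Total LOI = 44.79 kg
Glass = batch − LOI = 392.3 − 44.79 = 347.5 kg

LOI loss = 44.79 kg; glass = 347.5 kg; yield = 88.58%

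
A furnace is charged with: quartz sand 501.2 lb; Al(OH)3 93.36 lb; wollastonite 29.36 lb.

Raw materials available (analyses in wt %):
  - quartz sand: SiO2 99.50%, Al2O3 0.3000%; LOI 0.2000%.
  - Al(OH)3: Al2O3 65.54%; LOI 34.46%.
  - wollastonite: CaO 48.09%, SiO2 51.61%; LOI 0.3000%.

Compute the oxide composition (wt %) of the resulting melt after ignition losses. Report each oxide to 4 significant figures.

The working math holds full precision in every operation — intermediates are printed (rounded to 4 significant digits) when written out; every reported value is rounded a single time — the derived quantities, which include the yield, the three compositions, totals, ignition loss, glass mass, are computed at exact precision, exactly as printed in the problem or answer text, from the batch weights at 590.7 lb of glass.
Oxide-by-oxide delivered mass:
  CaO: 29.36·0.4809 = 14.12 lb
  SiO2: 501.2·0.9950 + 29.36·0.5161 = 513.8 lb
  Al2O3: 501.2·0.003000 + 93.36·0.6554 = 62.69 lb
LOI: 501.2·0.002000 + 93.36·0.3446 + 29.36·0.003000 = 33.26 lb
Glass = total batch minus LOI = 623.9 − 33.26 = 590.7 lb (equal to the oxide-mass sum)
wt % = oxide mass / glass mass × 100

Glass mass = 590.7 lb (batch 623.9 − LOI 33.26).
Composition: CaO 2.390%, SiO2 87.00%, Al2O3 10.61%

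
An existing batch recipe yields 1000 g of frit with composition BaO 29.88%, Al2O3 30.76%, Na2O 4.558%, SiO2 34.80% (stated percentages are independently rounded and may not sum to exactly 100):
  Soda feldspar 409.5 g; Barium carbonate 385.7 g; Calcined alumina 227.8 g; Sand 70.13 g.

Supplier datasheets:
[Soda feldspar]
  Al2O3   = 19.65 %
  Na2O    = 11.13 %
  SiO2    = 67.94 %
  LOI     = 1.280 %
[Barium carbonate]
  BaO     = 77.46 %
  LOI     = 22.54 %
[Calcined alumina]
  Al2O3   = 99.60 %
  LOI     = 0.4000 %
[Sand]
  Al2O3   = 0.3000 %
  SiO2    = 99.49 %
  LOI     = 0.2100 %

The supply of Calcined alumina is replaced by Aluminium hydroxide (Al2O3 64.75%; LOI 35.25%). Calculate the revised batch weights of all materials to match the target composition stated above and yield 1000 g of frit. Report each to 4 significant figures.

Revised batch per 1000 g frit:
  Soda feldspar: 409.5 g
  Barium carbonate: 385.7 g
  Aluminium hydroxide: 350.5 g
  Sand: 70.13 g
Total batch = 1216 g; LOI loss = 215.9 g

Each numeric step keeps full precision in all steps; working values are shown (rounded to 4 significant digits) across the worked steps; every reported figure sees exactly one rounding. All derived quantities are re-derived in full float precision (the totals, yield, net glass mass, the four compositions, ignition loss) from the batch weights at 1000 g of glass, exactly as shown in either problem or answer.
Target masses of each oxide per 1000 g frit:
  BaO: 29.88% × 1000 = 298.8 g
  Al2O3: 30.76% × 1000 = 307.6 g
  Na2O: 4.558% × 1000 = 45.58 g
  SiO2: 34.80% × 1000 = 348.0 g
Sums-versus-targets review working from each reported weight, per the basis as stated (summed amounts equal target values exact up to rounding of places):
  BaO: 385.7·0.7746 = 298.8 g (target 298.8 g)
  Al2O3: 409.5·0.1965 + 350.5·0.6475 + 70.13·0.003000 = 307.6 g (target 307.6 g)
  Na2O: 409.5·0.1113 = 45.58 g (target 45.58 g)
  SiO2: 409.5·0.6794 + 70.13·0.9949 = 348.0 g (target 348.0 g)
Auditing the glass mass value: total charge less LOI = 1000 g (summing oxide targets gives 1000 g; with the basis standing at 1000 g — a pure rounding effect).
Total batch = Σ batch = 1216 g; LOI removed, Σ of batch·LOI: 215.9 g; yield, glass over the total, = 82.24%.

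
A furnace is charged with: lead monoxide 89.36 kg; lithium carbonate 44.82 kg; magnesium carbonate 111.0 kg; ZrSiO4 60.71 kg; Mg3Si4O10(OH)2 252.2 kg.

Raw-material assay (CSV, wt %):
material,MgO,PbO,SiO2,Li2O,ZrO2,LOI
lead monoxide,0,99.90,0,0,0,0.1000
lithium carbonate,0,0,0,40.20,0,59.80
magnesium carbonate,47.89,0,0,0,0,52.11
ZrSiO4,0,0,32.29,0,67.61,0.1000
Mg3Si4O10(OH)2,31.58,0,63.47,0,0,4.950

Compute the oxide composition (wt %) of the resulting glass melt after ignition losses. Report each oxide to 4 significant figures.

Glass mass = 460.8 kg (batch 558.1 − LOI 97.28).
Composition: MgO 28.82%, PbO 19.37%, SiO2 38.99%, Li2O 3.910%, ZrO2 8.907%

Every computation keeps full precision all the way through; values along the way are printed (rounded to four significant digits) on the page. Every reported number is rounded exactly once — derived quantities are computed in full float precision (glass mass, ignition loss, the yield, totals, the five compositions) from the weighed amounts for 460.8 kg of glass, as quoted within the problem or the answer.
What the batch supplies per oxide:
  MgO: 111.0·0.4789 + 252.2·0.3158 = 132.8 kg
  PbO: 89.36·0.9990 = 89.27 kg
  SiO2: 60.71·0.3229 + 252.2·0.6347 = 179.7 kg
  Li2O: 44.82·0.4020 = 18.02 kg
  ZrO2: 60.71·0.6761 = 41.05 kg
LOI: 89.36·0.001000 + 44.82·0.5980 + 111.0·0.5211 + 60.71·0.001000 + 252.2·0.04950 = 97.28 kg
Resulting glass, batch − LOI: 558.1 − 97.28 = 460.8 kg (equal to the oxide-mass sum)
each wt % is 100 × oxide ÷ glass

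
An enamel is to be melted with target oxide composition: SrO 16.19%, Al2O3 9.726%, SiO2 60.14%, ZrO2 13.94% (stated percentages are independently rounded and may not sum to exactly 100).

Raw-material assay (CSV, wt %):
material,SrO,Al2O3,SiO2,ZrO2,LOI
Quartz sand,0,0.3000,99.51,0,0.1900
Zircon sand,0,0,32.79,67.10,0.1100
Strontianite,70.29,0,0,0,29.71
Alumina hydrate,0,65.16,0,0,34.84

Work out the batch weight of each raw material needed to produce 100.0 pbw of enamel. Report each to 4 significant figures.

Batch per 100.0 pbw enamel:
  Quartz sand: 53.59 pbw
  Zircon sand: 20.77 pbw
  Strontianite: 23.03 pbw
  Alumina hydrate: 14.68 pbw
Total batch = 112.1 pbw; LOI loss = 12.08 pbw; yield = 89.22%

In-progress results appear, rounded to 4 significant figures, across the worked steps; all arithmetic keeps full precision from first step to last; each reported result is rounded once only. The derived quantities (the yield, totals, ignition loss, net glass mass, the four compositions) are re-derived in exact precision using the weight values at 100.0 pbw of glass as they appear in problem or answer.
Oxide-by-oxide targets in 100.0 pbw enamel:
  SrO: 16.19% × 100.0 = 16.19 pbw
  Al2O3: 9.726% × 100.0 = 9.726 pbw
  SiO2: 60.14% × 100.0 = 60.14 pbw
  ZrO2: 13.94% × 100.0 = 13.94 pbw
Verifying the oxide balance from the weights as reported, for the quoted basis mass (target by target, the sums agree inside rounding margins):
  SrO: 23.03·0.7029 = 16.19 pbw (target 16.19 pbw)
  Al2O3: 53.59·0.003000 + 14.68·0.6516 = 9.726 pbw (target 9.726 pbw)
  SiO2: 53.59·0.9951 + 20.77·0.3279 = 60.14 pbw (target 60.14 pbw)
  ZrO2: 20.77·0.6710 = 13.94 pbw (target 13.94 pbw)
Glass-mass closure: Σ batch − LOI loss = 99.99 pbw (oxide target masses add up to 100.0 pbw; basis as stated: 100.0 pbw — rounding explains the deltas).
Batch total: Σ batch = 112.1 pbw; ignition loss, Σ(batch × LOI) = 12.08 pbw; yield: glass divided by total = 89.22%.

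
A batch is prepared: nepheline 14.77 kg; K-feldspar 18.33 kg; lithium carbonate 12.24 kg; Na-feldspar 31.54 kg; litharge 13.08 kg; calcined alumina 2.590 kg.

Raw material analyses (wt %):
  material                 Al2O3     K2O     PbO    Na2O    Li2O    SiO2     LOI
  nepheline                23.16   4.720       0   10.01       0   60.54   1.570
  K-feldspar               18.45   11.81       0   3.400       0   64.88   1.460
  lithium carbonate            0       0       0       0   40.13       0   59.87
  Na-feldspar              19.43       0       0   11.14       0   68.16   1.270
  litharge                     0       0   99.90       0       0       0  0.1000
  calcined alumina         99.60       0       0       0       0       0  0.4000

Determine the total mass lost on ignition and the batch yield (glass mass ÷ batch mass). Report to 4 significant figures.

LOI loss = 8.252 kg; glass = 84.30 kg; yield = 91.08%

Working values are shown, with 4-significant-digit rounding, in the working. Exact precision is carried from start to finish. A single rounding produces every reported figure; the derived quantities, including glass mass, the yield, the six compositions, totals, ignition loss, are carried using the weight values on 84.30 kg of glass in exact precision, as written in question or answer.
LOI of each material in turn:
  nepheline: 14.77 × 0.01570 = 0.2319 kg
  K-feldspar: 18.33 × 0.01460 = 0.2676 kg
  lithium carbonate: 12.24 × 0.5987 = 7.328 kg
  Na-feldspar: 31.54 × 0.01270 = 0.4006 kg
  litharge: 13.08 × 0.001000 = 0.01308 kg
  calcined alumina: 2.590 × 0.004000 = 0.01036 kg
Total LOI = 8.252 kg
Glass = batch − LOI = 92.55 − 8.252 = 84.30 kg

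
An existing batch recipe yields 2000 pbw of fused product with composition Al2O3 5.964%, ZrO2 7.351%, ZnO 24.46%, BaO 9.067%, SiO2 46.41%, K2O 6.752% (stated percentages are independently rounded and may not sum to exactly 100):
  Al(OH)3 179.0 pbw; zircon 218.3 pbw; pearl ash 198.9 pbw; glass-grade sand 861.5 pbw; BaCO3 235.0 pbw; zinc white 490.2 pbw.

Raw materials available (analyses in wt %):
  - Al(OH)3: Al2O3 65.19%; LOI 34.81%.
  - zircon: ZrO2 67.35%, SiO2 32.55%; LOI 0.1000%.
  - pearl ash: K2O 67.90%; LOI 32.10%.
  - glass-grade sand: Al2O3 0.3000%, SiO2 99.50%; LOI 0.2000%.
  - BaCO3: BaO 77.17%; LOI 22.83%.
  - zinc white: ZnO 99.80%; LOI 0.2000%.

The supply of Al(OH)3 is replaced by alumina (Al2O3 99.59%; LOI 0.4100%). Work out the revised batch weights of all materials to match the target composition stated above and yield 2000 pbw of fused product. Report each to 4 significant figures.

Revised batch per 2000 pbw fused product:
  alumina: 117.2 pbw
  zircon: 218.3 pbw
  pearl ash: 198.9 pbw
  glass-grade sand: 861.5 pbw
  BaCO3: 235.0 pbw
  zinc white: 490.2 pbw
Total batch = 2121 pbw; LOI loss = 120.9 pbw

Intermediates appear, rounded to four significant digits, across the worked steps — all arithmetic carries exact precision from first step to last — every reported result takes just one rounding. Derived quantities (glass mass, the six compositions, LOI, the yield, the totals) are computed from the batch weights at 2000 pbw of glass in full precision exactly as printed in problem or answer.
Oxide mass targets, per 2000 pbw fused product:
  Al2O3: 5.964% × 2000 = 119.3 pbw
  ZrO2: 7.351% × 2000 = 147.0 pbw
  ZnO: 24.46% × 2000 = 489.2 pbw
  BaO: 9.067% × 2000 = 181.3 pbw
  SiO2: 46.41% × 2000 = 928.2 pbw
  K2O: 6.752% × 2000 = 135.0 pbw
Per-oxide balance check using the reported weights, per the basis as stated (sums match the target masses exact up to rounding of places):
  Al2O3: 117.2·0.9959 + 861.5·0.003000 = 119.3 pbw (target 119.3 pbw)
  ZrO2: 218.3·0.6735 = 147.0 pbw (target 147.0 pbw)
  ZnO: 490.2·0.9980 = 489.2 pbw (target 489.2 pbw)
  BaO: 235.0·0.7717 = 181.3 pbw (target 181.3 pbw)
  SiO2: 218.3·0.3255 + 861.5·0.9950 = 928.2 pbw (target 928.2 pbw)
  K2O: 198.9·0.6790 = 135.1 pbw (target 135.0 pbw)
Mass balance on the glass: total charge less LOI = 2000 pbw (summing oxide targets gives 2000 pbw; stated basis 2000 pbw — a pure rounding effect).
Total batch = Σ batch = 2121 pbw; ignition loss, Σ(batch × LOI) = 120.9 pbw; yield, glass over the total, = 94.30%.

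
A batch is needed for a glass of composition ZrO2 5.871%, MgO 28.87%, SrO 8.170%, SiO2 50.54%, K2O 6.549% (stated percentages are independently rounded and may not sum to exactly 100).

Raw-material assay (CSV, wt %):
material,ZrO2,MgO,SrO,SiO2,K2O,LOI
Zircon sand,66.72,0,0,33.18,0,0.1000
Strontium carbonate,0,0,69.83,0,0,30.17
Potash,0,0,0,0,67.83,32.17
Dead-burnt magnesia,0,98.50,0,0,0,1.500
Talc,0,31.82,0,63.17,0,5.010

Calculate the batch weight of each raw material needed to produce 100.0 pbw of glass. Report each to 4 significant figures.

Mid-chain values are shown rounded to four significant figures when written out. Each numeric step carries full float precision from start to finish. Each reported number sees exactly one rounding — the derived quantities (the five compositions, LOI, yield, totals, glass mass) are recomputed from the batch weights for 100.0 pbw of glass at exact precision as they appear in either problem or answer.
Target masses of each oxide per 100.0 pbw glass:
  ZrO2: 5.871% × 100.0 = 5.871 pbw
  MgO: 28.87% × 100.0 = 28.87 pbw
  SrO: 8.170% × 100.0 = 8.170 pbw
  SiO2: 50.54% × 100.0 = 50.54 pbw
  K2O: 6.549% × 100.0 = 6.549 pbw
Checking each oxide sum on the weights just shown, relative to the basis at hand (target by target, the sums agree exact up to rounding of places):
  ZrO2: 8.799·0.6672 = 5.871 pbw (target 5.871 pbw)
  MgO: 4.957·0.9850 + 75.38·0.3182 = 28.87 pbw (target 28.87 pbw)
  SrO: 11.70·0.6983 = 8.170 pbw (target 8.170 pbw)
  SiO2: 8.799·0.3318 + 75.38·0.6317 = 50.54 pbw (target 50.54 pbw)
  K2O: 9.655·0.6783 = 6.549 pbw (target 6.549 pbw)
Glass mass check: batch Σ − ignition loss = 100.0 pbw (summing oxide targets gives 100.0 pbw; versus the stated basis of 100.0 pbw — deltas are rounding alone).
Total batch = Σ batch = 110.5 pbw; loss to ignition Σ batch·LOI = 10.50 pbw; the yield ratio, glass ÷ batch: 90.50%.

Batch per 100.0 pbw glass:
  Zircon sand: 8.799 pbw
  Strontium carbonate: 11.70 pbw
  Potash: 9.655 pbw
  Dead-burnt magnesia: 4.957 pbw
  Talc: 75.38 pbw
Total batch = 110.5 pbw; LOI loss = 10.50 pbw; yield = 90.50%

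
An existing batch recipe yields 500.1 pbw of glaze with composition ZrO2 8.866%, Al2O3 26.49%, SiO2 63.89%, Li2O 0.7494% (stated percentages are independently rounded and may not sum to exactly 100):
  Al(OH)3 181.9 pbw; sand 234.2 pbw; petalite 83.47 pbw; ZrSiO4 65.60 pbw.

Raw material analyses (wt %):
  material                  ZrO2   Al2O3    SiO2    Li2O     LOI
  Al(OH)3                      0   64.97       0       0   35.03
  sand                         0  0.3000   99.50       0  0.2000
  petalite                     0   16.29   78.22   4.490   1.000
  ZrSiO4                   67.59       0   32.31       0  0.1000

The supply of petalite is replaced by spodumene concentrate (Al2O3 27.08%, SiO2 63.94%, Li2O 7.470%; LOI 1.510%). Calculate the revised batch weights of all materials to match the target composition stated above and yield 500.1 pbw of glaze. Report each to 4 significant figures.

Revised batch per 500.1 pbw glaze:
  Al(OH)3: 181.8 pbw
  sand: 267.6 pbw
  spodumene concentrate: 50.17 pbw
  ZrSiO4: 65.60 pbw
Total batch = 565.2 pbw; LOI loss = 65.04 pbw

Values along the way are printed, with 4-significant-digit rounding, within the worked lines; exact precision is maintained at all times; exactly one rounding goes into each reported number; derived quantities are rebuilt in full precision (totals, glass mass, the four compositions, LOI, the yield) starting from the weights per 500.1 pbw of glass, as set out in question or answer.
The oxide mass targets at 500.1 pbw glaze:
  ZrO2: 8.866% × 500.1 = 44.34 pbw
  Al2O3: 26.49% × 500.1 = 132.5 pbw
  SiO2: 63.89% × 500.1 = 319.5 pbw
  Li2O: 0.7494% × 500.1 = 3.748 pbw
Checking each oxide sum working from each reported weight, on the stated basis (every target is met by its sum modulo rounding of the values):
  ZrO2: 65.60·0.6759 = 44.34 pbw (target 44.34 pbw)
  Al2O3: 181.8·0.6497 + 267.6·0.003000 + 50.17·0.2708 = 132.5 pbw (target 132.5 pbw)
  SiO2: 267.6·0.9950 + 50.17·0.6394 + 65.60·0.3231 = 319.5 pbw (target 319.5 pbw)
  Li2O: 50.17·0.07470 = 3.748 pbw (target 3.748 pbw)
Auditing the glass mass value: batch total minus LOI = 500.1 pbw (oxide target masses add up to 500.1 pbw; versus the stated basis of 500.1 pbw — any gap is answer rounding).
Batch total: Σ batch = 565.2 pbw; LOI loss = Σ batch·LOI = 65.04 pbw; yield, glass over the total, = 88.49%.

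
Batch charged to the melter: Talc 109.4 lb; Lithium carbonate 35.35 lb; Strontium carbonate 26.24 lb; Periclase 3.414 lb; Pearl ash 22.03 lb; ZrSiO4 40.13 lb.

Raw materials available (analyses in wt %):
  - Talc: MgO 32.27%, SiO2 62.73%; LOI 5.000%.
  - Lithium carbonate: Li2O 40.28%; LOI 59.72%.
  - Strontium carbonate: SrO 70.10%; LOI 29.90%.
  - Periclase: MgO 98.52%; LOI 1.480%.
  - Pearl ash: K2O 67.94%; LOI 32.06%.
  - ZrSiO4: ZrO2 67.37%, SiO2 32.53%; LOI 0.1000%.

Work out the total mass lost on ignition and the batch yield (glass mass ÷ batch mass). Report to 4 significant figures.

Intermediates appear (rounded to four significant digits) on the page. Each numeric step runs at exact precision in all steps. A single rounding completes every reported value; all derived quantities are re-derived in exact precision (six oxide percentages, totals, the yield, net glass mass, LOI) starting from the weights on 195.0 lb of glass, precisely as stated by either problem or answer.
Per-material ignition loss:
  Talc: 109.4 × 0.05000 = 5.470 lb
  Lithium carbonate: 35.35 × 0.5972 = 21.11 lb
  Strontium carbonate: 26.24 × 0.2990 = 7.846 lb
  Periclase: 3.414 × 0.01480 = 0.05053 lb
  Pearl ash: 22.03 × 0.3206 = 7.063 lb
  ZrSiO4: 40.13 × 0.001000 = 0.04013 lb
Total LOI = 41.58 lb
Glass = batch − LOI = 236.6 − 41.58 = 195.0 lb

LOI loss = 41.58 lb; glass = 195.0 lb; yield = 82.42%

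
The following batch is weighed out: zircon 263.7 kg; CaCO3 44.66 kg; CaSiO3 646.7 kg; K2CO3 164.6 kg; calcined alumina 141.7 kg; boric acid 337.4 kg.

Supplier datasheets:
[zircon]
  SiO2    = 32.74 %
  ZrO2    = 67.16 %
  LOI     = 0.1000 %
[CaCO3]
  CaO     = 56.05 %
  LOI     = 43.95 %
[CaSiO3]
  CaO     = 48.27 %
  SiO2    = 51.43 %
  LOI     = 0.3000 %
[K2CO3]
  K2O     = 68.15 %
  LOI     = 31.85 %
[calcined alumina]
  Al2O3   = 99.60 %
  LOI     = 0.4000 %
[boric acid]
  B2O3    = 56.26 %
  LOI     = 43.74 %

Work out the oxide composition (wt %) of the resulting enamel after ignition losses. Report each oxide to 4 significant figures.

Working values appear rounded to 4 significant figures when written out — each numeric step runs at full precision in every operation — exactly one rounding is applied to each reported value — derived quantities are rebuilt at full precision (six oxide percentages, yield, totals, ignition loss, glass mass) from the batch weights on 1376 kg of glass, as they appear in the problem or the answer.
Delivered oxide masses:
  CaO: 44.66·0.5605 + 646.7·0.4827 = 337.2 kg
  SiO2: 263.7·0.3274 + 646.7·0.5143 = 418.9 kg
  B2O3: 337.4·0.5626 = 189.8 kg
  ZrO2: 263.7·0.6716 = 177.1 kg
  Al2O3: 141.7·0.9960 = 141.1 kg
  K2O: 164.6·0.6815 = 112.2 kg
LOI: 263.7·0.001000 + 44.66·0.4395 + 646.7·0.003000 + 164.6·0.3185 + 141.7·0.004000 + 337.4·0.4374 = 222.4 kg
Resulting glass, batch − LOI: 1599 − 222.4 = 1376 kg (matching Σ of the oxides)
wt % = 100 × oxide mass / glass mass

Glass mass = 1376 kg (batch 1599 − LOI 222.4).
Composition: CaO 24.50%, SiO2 30.44%, B2O3 13.79%, ZrO2 12.87%, Al2O3 10.25%, K2O 8.150%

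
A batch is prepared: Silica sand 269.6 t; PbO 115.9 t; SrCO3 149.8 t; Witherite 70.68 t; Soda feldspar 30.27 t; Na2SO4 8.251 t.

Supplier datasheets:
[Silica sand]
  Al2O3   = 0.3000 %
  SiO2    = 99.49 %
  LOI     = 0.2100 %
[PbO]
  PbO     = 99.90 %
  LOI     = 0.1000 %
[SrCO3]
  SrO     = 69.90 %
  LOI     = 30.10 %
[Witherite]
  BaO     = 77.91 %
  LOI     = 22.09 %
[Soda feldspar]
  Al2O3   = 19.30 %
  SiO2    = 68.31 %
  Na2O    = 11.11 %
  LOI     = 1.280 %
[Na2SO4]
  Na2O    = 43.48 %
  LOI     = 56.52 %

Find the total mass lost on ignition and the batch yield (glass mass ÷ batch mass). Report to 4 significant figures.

LOI loss = 66.44 t; glass = 578.1 t; yield = 89.69%

Mid-chain values are printed rounded to four significant figures alongside each step — each numeric step holds exact precision through the solve — every reported number takes a single rounding; the derived quantities, including the totals, glass mass, ignition loss, six oxide percentages, yield, are computed from the weighed amounts for 578.1 t of glass at full precision, as given in the question or the answer.
Loss on ignition, line by line:
  Silica sand: 269.6 × 0.002100 = 0.5662 t
  PbO: 115.9 × 0.001000 = 0.1159 t
  SrCO3: 149.8 × 0.3010 = 45.09 t
  Witherite: 70.68 × 0.2209 = 15.61 t
  Soda feldspar: 30.27 × 0.01280 = 0.3875 t
  Na2SO4: 8.251 × 0.5652 = 4.663 t
Total LOI = 66.44 t
Glass = batch − LOI = 644.5 − 66.44 = 578.1 t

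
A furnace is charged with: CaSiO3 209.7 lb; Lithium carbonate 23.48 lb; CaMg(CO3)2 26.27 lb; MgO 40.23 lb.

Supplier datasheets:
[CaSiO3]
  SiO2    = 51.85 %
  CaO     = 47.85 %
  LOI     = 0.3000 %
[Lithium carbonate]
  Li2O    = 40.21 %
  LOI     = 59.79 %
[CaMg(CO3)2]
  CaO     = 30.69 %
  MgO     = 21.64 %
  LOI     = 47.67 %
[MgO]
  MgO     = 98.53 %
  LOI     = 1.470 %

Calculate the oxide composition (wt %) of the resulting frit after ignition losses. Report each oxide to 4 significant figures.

Glass mass = 271.9 lb (batch 299.7 − LOI 27.78).
Composition: SiO2 39.99%, CaO 39.87%, Li2O 3.472%, MgO 16.67%

Full precision is held throughout; working values are displayed, with 4-significant-figure rounding, at each printed step — a single rounding finalizes each reported figure; all derived quantities, including LOI, yield, four oxide percentages, totals, net glass mass, are computed using the weight values at 271.9 lb of glass in exact precision exactly as shown in question or answer.
Per-oxide mass from batch:
  SiO2: 209.7·0.5185 = 108.7 lb
  CaO: 209.7·0.4785 + 26.27·0.3069 = 108.4 lb
  Li2O: 23.48·0.4021 = 9.441 lb
  MgO: 26.27·0.2164 + 40.23·0.9853 = 45.32 lb
LOI: 209.7·0.003000 + 23.48·0.5979 + 26.27·0.4767 + 40.23·0.01470 = 27.78 lb
Resulting glass, batch − LOI: 299.7 − 27.78 = 271.9 lb (matching Σ of the oxides)
wt % = oxide mass / glass mass × 100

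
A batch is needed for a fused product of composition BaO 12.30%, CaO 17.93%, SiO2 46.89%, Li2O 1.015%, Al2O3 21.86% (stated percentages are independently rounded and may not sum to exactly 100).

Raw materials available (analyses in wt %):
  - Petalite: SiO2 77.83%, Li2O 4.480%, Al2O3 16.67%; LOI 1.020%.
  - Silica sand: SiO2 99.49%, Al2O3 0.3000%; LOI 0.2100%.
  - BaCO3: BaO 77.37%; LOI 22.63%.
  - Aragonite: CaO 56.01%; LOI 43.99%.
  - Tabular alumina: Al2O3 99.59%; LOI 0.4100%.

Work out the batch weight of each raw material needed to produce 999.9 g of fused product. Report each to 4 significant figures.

Batch per 999.9 g fused product:
  Petalite: 226.5 g
  Silica sand: 294.0 g
  BaCO3: 159.0 g
  Aragonite: 320.1 g
  Tabular alumina: 180.7 g
Total batch = 1180 g; LOI loss = 180.5 g; yield = 84.71%

Intermediates are displayed, rounded to four significant figures, in the working; the whole derivation carries exact precision in all steps. Exactly one rounding lands on every reported value — the derived quantities are carried from the weighed amounts at 999.9 g of glass at full float precision (totals, the yield, glass mass, five oxide percentages, ignition loss), as written in question or answer.
Oxide mass targets, per 999.9 g fused product:
  BaO: 12.30% × 999.9 = 123.0 g
  CaO: 17.93% × 999.9 = 179.3 g
  SiO2: 46.89% × 999.9 = 468.9 g
  Li2O: 1.015% × 999.9 = 10.15 g
  Al2O3: 21.86% × 999.9 = 218.6 g
A balance pass over the oxides, per the reported batch figures, for the quoted basis mass (sum by sum, the targets are met modulo rounding of the values):
  BaO: 159.0·0.7737 = 123.0 g (target 123.0 g)
  CaO: 320.1·0.5601 = 179.3 g (target 179.3 g)
  SiO2: 226.5·0.7783 + 294.0·0.9949 = 468.8 g (target 468.9 g)
  Li2O: 226.5·0.04480 = 10.15 g (target 10.15 g)
  Al2O3: 226.5·0.1667 + 294.0·0.003000 + 180.7·0.9959 = 218.6 g (target 218.6 g)
The glass-mass cross-check: total batch − LOI = 999.8 g (targets for the oxides total 999.9 g; against the stated basis, 999.9 g — differing by rounding only).
Total batch = Σ batch = 1180 g; ignition loss, Σ(batch × LOI) = 180.5 g; yield: glass divided by total = 84.71%.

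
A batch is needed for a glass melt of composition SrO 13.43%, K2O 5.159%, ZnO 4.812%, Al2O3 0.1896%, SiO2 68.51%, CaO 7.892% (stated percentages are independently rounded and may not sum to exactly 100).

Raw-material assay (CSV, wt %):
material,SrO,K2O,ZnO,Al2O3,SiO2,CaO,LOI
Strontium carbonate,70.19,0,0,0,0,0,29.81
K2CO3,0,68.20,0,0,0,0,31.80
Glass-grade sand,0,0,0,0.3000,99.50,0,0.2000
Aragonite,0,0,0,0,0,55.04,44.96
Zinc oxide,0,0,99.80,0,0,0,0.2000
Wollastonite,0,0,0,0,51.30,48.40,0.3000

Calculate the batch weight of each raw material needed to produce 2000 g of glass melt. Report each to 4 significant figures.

Batch per 2000 g glass melt:
  Strontium carbonate: 382.7 g
  K2CO3: 151.3 g
  Glass-grade sand: 1264 g
  Aragonite: 93.90 g
  Zinc oxide: 96.43 g
  Wollastonite: 219.3 g
Total batch = 2208 g; LOI loss = 207.8 g; yield = 90.59%

Every computation maintains exact precision end to end. In-progress results appear, rounded to 4 significant figures, at each printed step — each reported figure is rounded exactly once — the derived quantities, including ignition loss, the six compositions, net glass mass, the totals, the yield, are computed starting from the weights at 2000 g of glass in exact precision, exactly as printed in the problem or answer text.
The oxide mass targets at 2000 g glass melt:
  SrO: 13.43% × 2000 = 268.6 g
  K2O: 5.159% × 2000 = 103.2 g
  ZnO: 4.812% × 2000 = 96.24 g
  Al2O3: 0.1896% × 2000 = 3.792 g
  SiO2: 68.51% × 2000 = 1370 g
  CaO: 7.892% × 2000 = 157.8 g
Sums-versus-targets review given the weights on record, for the quoted basis mass (sum by sum, the targets are met exact up to rounding of places):
  SrO: 382.7·0.7019 = 268.6 g (target 268.6 g)
  K2O: 151.3·0.6820 = 103.2 g (target 103.2 g)
  ZnO: 96.43·0.9980 = 96.24 g (target 96.24 g)
  Al2O3: 1264·0.003000 = 3.792 g (target 3.792 g)
  SiO2: 1264·0.9950 + 219.3·0.5130 = 1370 g (target 1370 g)
  CaO: 93.90·0.5504 + 219.3·0.4840 = 157.8 g (target 157.8 g)
The glass-mass cross-check: total charge less LOI = 2000 g (the targets, summed, come to 2000 g; with the basis standing at 2000 g — deltas are rounding alone).
Batch grand total — Σ batch = 2208 g; ignition loss, Σ(batch × LOI) = 207.8 g; yield = glass ÷ total batch = 90.59%.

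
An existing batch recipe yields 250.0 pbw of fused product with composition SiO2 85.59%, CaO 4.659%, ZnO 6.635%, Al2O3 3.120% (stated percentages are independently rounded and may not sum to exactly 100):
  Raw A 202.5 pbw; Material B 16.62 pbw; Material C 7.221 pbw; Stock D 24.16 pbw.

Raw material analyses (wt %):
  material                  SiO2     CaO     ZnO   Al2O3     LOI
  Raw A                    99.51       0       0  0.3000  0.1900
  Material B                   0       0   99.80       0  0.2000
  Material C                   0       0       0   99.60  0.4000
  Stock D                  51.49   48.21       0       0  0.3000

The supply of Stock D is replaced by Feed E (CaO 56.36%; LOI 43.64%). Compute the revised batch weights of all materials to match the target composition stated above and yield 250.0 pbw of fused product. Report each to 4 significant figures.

Revised batch per 250.0 pbw fused product:
  Raw A: 215.0 pbw
  Material B: 16.62 pbw
  Material C: 7.184 pbw
  Feed E: 20.67 pbw
Total batch = 259.5 pbw; LOI loss = 9.491 pbw

Mid-chain values appear, with 4-significant-figure rounding, as written — the working math runs at exact precision all the way through — every reported number takes a single rounding — the derived quantities are rebuilt starting from the weights on 250.0 pbw of glass in exact precision (the totals, net glass mass, LOI, yield, the four compositions) exactly as printed in problem or answer.
The oxide mass targets at 250.0 pbw fused product:
  SiO2: 85.59% × 250.0 = 214.0 pbw
  CaO: 4.659% × 250.0 = 11.65 pbw
  ZnO: 6.635% × 250.0 = 16.59 pbw
  Al2O3: 3.120% × 250.0 = 7.800 pbw
Sums-versus-targets review applying the batch weights above, at the basis given (every target is met by its sum given rounding of the digits):
  SiO2: 215.0·0.9951 = 213.9 pbw (target 214.0 pbw)
  CaO: 20.67·0.5636 = 11.65 pbw (target 11.65 pbw)
  ZnO: 16.62·0.9980 = 16.59 pbw (target 16.59 pbw)
  Al2O3: 215.0·0.003000 + 7.184·0.9960 = 7.800 pbw (target 7.800 pbw)
Glass-mass sanity pass: batch Σ − ignition loss = 250.0 pbw (oxide target masses add up to 250.0 pbw; with the basis standing at 250.0 pbw — gaps are rounding artifacts).
Batch total: Σ batch = 259.5 pbw; ignition loss, Σ(batch × LOI) = 9.491 pbw; yield: glass divided by total = 96.34%.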